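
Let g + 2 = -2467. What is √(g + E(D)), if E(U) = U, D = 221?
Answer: 2*I*√562 ≈ 47.413*I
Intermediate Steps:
g = -2469 (g = -2 - 2467 = -2469)
√(g + E(D)) = √(-2469 + 221) = √(-2248) = 2*I*√562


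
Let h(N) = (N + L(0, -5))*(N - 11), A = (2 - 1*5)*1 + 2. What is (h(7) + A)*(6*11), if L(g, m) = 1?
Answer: -2178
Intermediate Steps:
A = -1 (A = (2 - 5)*1 + 2 = -3*1 + 2 = -3 + 2 = -1)
h(N) = (1 + N)*(-11 + N) (h(N) = (N + 1)*(N - 11) = (1 + N)*(-11 + N))
(h(7) + A)*(6*11) = ((-11 + 7**2 - 10*7) - 1)*(6*11) = ((-11 + 49 - 70) - 1)*66 = (-32 - 1)*66 = -33*66 = -2178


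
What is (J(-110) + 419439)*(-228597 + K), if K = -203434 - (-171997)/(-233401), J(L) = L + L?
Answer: -6038947877766676/33343 ≈ -1.8112e+11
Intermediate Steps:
J(L) = 2*L
K = -6783124433/33343 (K = -203434 - (-171997)*(-1)/233401 = -203434 - 1*24571/33343 = -203434 - 24571/33343 = -6783124433/33343 ≈ -2.0343e+5)
(J(-110) + 419439)*(-228597 + K) = (2*(-110) + 419439)*(-228597 - 6783124433/33343) = (-220 + 419439)*(-14405234204/33343) = 419219*(-14405234204/33343) = -6038947877766676/33343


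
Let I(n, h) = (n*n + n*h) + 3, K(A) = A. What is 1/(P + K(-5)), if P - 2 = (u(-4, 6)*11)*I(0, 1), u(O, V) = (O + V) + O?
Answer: -1/69 ≈ -0.014493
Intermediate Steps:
u(O, V) = V + 2*O
I(n, h) = 3 + n² + h*n (I(n, h) = (n² + h*n) + 3 = 3 + n² + h*n)
P = -64 (P = 2 + ((6 + 2*(-4))*11)*(3 + 0² + 1*0) = 2 + ((6 - 8)*11)*(3 + 0 + 0) = 2 - 2*11*3 = 2 - 22*3 = 2 - 66 = -64)
1/(P + K(-5)) = 1/(-64 - 5) = 1/(-69) = -1/69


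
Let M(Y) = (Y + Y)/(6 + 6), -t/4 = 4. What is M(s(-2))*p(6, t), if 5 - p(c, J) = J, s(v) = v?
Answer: -7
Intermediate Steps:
t = -16 (t = -4*4 = -16)
p(c, J) = 5 - J
M(Y) = Y/6 (M(Y) = (2*Y)/12 = (2*Y)*(1/12) = Y/6)
M(s(-2))*p(6, t) = ((⅙)*(-2))*(5 - 1*(-16)) = -(5 + 16)/3 = -⅓*21 = -7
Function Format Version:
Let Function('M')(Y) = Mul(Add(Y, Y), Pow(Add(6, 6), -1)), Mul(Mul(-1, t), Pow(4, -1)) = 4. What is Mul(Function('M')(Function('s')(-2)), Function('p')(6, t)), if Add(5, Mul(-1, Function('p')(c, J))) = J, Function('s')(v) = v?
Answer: -7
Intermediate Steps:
t = -16 (t = Mul(-4, 4) = -16)
Function('p')(c, J) = Add(5, Mul(-1, J))
Function('M')(Y) = Mul(Rational(1, 6), Y) (Function('M')(Y) = Mul(Mul(2, Y), Pow(12, -1)) = Mul(Mul(2, Y), Rational(1, 12)) = Mul(Rational(1, 6), Y))
Mul(Function('M')(Function('s')(-2)), Function('p')(6, t)) = Mul(Mul(Rational(1, 6), -2), Add(5, Mul(-1, -16))) = Mul(Rational(-1, 3), Add(5, 16)) = Mul(Rational(-1, 3), 21) = -7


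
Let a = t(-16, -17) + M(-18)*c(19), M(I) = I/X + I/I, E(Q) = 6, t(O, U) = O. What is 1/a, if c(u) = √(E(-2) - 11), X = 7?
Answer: -784/13149 + 77*I*√5/13149 ≈ -0.059624 + 0.013094*I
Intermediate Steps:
M(I) = 1 + I/7 (M(I) = I/7 + I/I = I*(⅐) + 1 = I/7 + 1 = 1 + I/7)
c(u) = I*√5 (c(u) = √(6 - 11) = √(-5) = I*√5)
a = -16 - 11*I*√5/7 (a = -16 + (1 + (⅐)*(-18))*(I*√5) = -16 + (1 - 18/7)*(I*√5) = -16 - 11*I*√5/7 ≈ -16.0 - 3.5138*I)
1/a = 1/(-16 - 11*I*√5/7)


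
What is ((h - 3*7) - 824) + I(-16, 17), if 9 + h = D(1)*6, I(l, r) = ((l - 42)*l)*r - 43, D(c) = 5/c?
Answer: 14909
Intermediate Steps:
I(l, r) = -43 + l*r*(-42 + l) (I(l, r) = ((-42 + l)*l)*r - 43 = (l*(-42 + l))*r - 43 = l*r*(-42 + l) - 43 = -43 + l*r*(-42 + l))
h = 21 (h = -9 + (5/1)*6 = -9 + (5*1)*6 = -9 + 5*6 = -9 + 30 = 21)
((h - 3*7) - 824) + I(-16, 17) = ((21 - 3*7) - 824) + (-43 + 17*(-16)**2 - 42*(-16)*17) = ((21 - 21) - 824) + (-43 + 17*256 + 11424) = (0 - 824) + (-43 + 4352 + 11424) = -824 + 15733 = 14909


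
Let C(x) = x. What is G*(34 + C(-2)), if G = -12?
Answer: -384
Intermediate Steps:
G*(34 + C(-2)) = -12*(34 - 2) = -12*32 = -384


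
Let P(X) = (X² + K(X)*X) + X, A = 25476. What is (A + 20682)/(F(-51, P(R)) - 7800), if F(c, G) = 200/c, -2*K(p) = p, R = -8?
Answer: -1177029/199000 ≈ -5.9147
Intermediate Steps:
K(p) = -p/2
P(X) = X + X²/2 (P(X) = (X² + (-X/2)*X) + X = (X² - X²/2) + X = X²/2 + X = X + X²/2)
(A + 20682)/(F(-51, P(R)) - 7800) = (25476 + 20682)/(200/(-51) - 7800) = 46158/(200*(-1/51) - 7800) = 46158/(-200/51 - 7800) = 46158/(-398000/51) = 46158*(-51/398000) = -1177029/199000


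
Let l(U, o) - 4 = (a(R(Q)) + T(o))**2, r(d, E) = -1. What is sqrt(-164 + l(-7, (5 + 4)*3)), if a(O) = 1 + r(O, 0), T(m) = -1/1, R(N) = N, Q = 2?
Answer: I*sqrt(159) ≈ 12.61*I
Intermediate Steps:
T(m) = -1 (T(m) = -1*1 = -1)
a(O) = 0 (a(O) = 1 - 1 = 0)
l(U, o) = 5 (l(U, o) = 4 + (0 - 1)**2 = 4 + (-1)**2 = 4 + 1 = 5)
sqrt(-164 + l(-7, (5 + 4)*3)) = sqrt(-164 + 5) = sqrt(-159) = I*sqrt(159)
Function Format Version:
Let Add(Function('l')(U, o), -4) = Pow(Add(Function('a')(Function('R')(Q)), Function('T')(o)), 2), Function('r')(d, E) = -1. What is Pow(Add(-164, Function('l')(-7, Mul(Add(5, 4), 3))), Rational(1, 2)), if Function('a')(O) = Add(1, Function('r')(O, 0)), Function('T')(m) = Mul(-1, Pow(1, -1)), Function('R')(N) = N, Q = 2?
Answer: Mul(I, Pow(159, Rational(1, 2))) ≈ Mul(12.610, I)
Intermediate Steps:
Function('T')(m) = -1 (Function('T')(m) = Mul(-1, 1) = -1)
Function('a')(O) = 0 (Function('a')(O) = Add(1, -1) = 0)
Function('l')(U, o) = 5 (Function('l')(U, o) = Add(4, Pow(Add(0, -1), 2)) = Add(4, Pow(-1, 2)) = Add(4, 1) = 5)
Pow(Add(-164, Function('l')(-7, Mul(Add(5, 4), 3))), Rational(1, 2)) = Pow(Add(-164, 5), Rational(1, 2)) = Pow(-159, Rational(1, 2)) = Mul(I, Pow(159, Rational(1, 2)))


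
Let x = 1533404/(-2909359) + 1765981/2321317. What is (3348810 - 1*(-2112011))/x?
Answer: 36879897661723644263/1578355943111 ≈ 2.3366e+7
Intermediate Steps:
x = 1578355943111/6753544505803 (x = 1533404*(-1/2909359) + 1765981*(1/2321317) = -1533404/2909359 + 1765981/2321317 = 1578355943111/6753544505803 ≈ 0.23371)
(3348810 - 1*(-2112011))/x = (3348810 - 1*(-2112011))/(1578355943111/6753544505803) = (3348810 + 2112011)*(6753544505803/1578355943111) = 5460821*(6753544505803/1578355943111) = 36879897661723644263/1578355943111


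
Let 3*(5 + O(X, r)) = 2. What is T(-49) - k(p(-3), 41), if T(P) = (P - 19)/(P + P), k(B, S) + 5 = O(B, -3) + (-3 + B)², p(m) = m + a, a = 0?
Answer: -3818/147 ≈ -25.973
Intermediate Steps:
O(X, r) = -13/3 (O(X, r) = -5 + (⅓)*2 = -5 + ⅔ = -13/3)
p(m) = m (p(m) = m + 0 = m)
k(B, S) = -28/3 + (-3 + B)² (k(B, S) = -5 + (-13/3 + (-3 + B)²) = -28/3 + (-3 + B)²)
T(P) = (-19 + P)/(2*P) (T(P) = (-19 + P)/((2*P)) = (-19 + P)*(1/(2*P)) = (-19 + P)/(2*P))
T(-49) - k(p(-3), 41) = (½)*(-19 - 49)/(-49) - (-28/3 + (-3 - 3)²) = (½)*(-1/49)*(-68) - (-28/3 + (-6)²) = 34/49 - (-28/3 + 36) = 34/49 - 1*80/3 = 34/49 - 80/3 = -3818/147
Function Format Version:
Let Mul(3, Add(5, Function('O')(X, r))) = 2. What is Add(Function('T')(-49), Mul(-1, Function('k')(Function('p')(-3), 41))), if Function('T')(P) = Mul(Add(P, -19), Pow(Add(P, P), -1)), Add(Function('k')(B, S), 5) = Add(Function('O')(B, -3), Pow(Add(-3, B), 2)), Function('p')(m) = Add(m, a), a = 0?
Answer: Rational(-3818, 147) ≈ -25.973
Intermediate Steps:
Function('O')(X, r) = Rational(-13, 3) (Function('O')(X, r) = Add(-5, Mul(Rational(1, 3), 2)) = Add(-5, Rational(2, 3)) = Rational(-13, 3))
Function('p')(m) = m (Function('p')(m) = Add(m, 0) = m)
Function('k')(B, S) = Add(Rational(-28, 3), Pow(Add(-3, B), 2)) (Function('k')(B, S) = Add(-5, Add(Rational(-13, 3), Pow(Add(-3, B), 2))) = Add(Rational(-28, 3), Pow(Add(-3, B), 2)))
Function('T')(P) = Mul(Rational(1, 2), Pow(P, -1), Add(-19, P)) (Function('T')(P) = Mul(Add(-19, P), Pow(Mul(2, P), -1)) = Mul(Add(-19, P), Mul(Rational(1, 2), Pow(P, -1))) = Mul(Rational(1, 2), Pow(P, -1), Add(-19, P)))
Add(Function('T')(-49), Mul(-1, Function('k')(Function('p')(-3), 41))) = Add(Mul(Rational(1, 2), Pow(-49, -1), Add(-19, -49)), Mul(-1, Add(Rational(-28, 3), Pow(Add(-3, -3), 2)))) = Add(Mul(Rational(1, 2), Rational(-1, 49), -68), Mul(-1, Add(Rational(-28, 3), Pow(-6, 2)))) = Add(Rational(34, 49), Mul(-1, Add(Rational(-28, 3), 36))) = Add(Rational(34, 49), Mul(-1, Rational(80, 3))) = Add(Rational(34, 49), Rational(-80, 3)) = Rational(-3818, 147)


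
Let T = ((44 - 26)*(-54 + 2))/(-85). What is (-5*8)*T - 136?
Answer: -9800/17 ≈ -576.47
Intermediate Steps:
T = 936/85 (T = (18*(-52))*(-1/85) = -936*(-1/85) = 936/85 ≈ 11.012)
(-5*8)*T - 136 = -5*8*(936/85) - 136 = -40*936/85 - 136 = -7488/17 - 136 = -9800/17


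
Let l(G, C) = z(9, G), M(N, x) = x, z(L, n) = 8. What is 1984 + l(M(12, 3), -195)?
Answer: 1992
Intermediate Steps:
l(G, C) = 8
1984 + l(M(12, 3), -195) = 1984 + 8 = 1992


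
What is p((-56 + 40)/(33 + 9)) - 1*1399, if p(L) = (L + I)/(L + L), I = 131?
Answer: -25127/16 ≈ -1570.4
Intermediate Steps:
p(L) = (131 + L)/(2*L) (p(L) = (L + 131)/(L + L) = (131 + L)/((2*L)) = (131 + L)*(1/(2*L)) = (131 + L)/(2*L))
p((-56 + 40)/(33 + 9)) - 1*1399 = (131 + (-56 + 40)/(33 + 9))/(2*(((-56 + 40)/(33 + 9)))) - 1*1399 = (131 - 16/42)/(2*((-16/42))) - 1399 = (131 - 16*1/42)/(2*((-16*1/42))) - 1399 = (131 - 8/21)/(2*(-8/21)) - 1399 = (1/2)*(-21/8)*(2743/21) - 1399 = -2743/16 - 1399 = -25127/16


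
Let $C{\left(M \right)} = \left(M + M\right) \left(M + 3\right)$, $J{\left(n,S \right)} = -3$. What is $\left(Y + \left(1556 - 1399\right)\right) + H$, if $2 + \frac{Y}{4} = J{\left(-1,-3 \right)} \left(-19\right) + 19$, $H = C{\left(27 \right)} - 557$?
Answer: $1516$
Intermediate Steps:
$C{\left(M \right)} = 2 M \left(3 + M\right)$
$H = 1063$ ($H = 2 \cdot 27 \left(3 + 27\right) - 557 = 2 \cdot 27 \cdot 30 - 557 = 1620 - 557 = 1063$)
$Y = 296$ ($Y = -8 + 4 \left(\left(-3\right) \left(-19\right) + 19\right) = -8 + 4 \left(57 + 19\right) = -8 + 4 \cdot 76 = -8 + 304 = 296$)
$\left(Y + \left(1556 - 1399\right)\right) + H = \left(296 + \left(1556 - 1399\right)\right) + 1063 = \left(296 + 157\right) + 1063 = 453 + 1063 = 1516$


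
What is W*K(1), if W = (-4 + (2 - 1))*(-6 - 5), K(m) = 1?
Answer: 33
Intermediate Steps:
W = 33 (W = (-4 + 1)*(-11) = -3*(-11) = 33)
W*K(1) = 33*1 = 33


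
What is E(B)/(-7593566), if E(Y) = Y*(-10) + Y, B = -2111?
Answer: -18999/7593566 ≈ -0.0025020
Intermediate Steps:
E(Y) = -9*Y (E(Y) = -10*Y + Y = -9*Y)
E(B)/(-7593566) = -9*(-2111)/(-7593566) = 18999*(-1/7593566) = -18999/7593566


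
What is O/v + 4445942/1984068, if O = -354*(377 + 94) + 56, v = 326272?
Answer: 139985737765/80918229312 ≈ 1.7300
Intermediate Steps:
O = -166678 (O = -354*471 + 56 = -166734 + 56 = -166678)
O/v + 4445942/1984068 = -166678/326272 + 4445942/1984068 = -166678*1/326272 + 4445942*(1/1984068) = -83339/163136 + 2222971/992034 = 139985737765/80918229312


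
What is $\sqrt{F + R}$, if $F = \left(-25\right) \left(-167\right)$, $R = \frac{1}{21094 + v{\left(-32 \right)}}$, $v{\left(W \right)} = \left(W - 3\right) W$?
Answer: $\frac{\sqrt{2060203020514}}{22214} \approx 64.614$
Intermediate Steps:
$v{\left(W \right)} = W \left(-3 + W\right)$ ($v{\left(W \right)} = \left(W - 3\right) W = \left(-3 + W\right) W = W \left(-3 + W\right)$)
$R = \frac{1}{22214}$ ($R = \frac{1}{21094 - 32 \left(-3 - 32\right)} = \frac{1}{21094 - -1120} = \frac{1}{21094 + 1120} = \frac{1}{22214} \approx 4.5017 \cdot 10^{-5}$)
$F = 4175$
$\sqrt{F + R} = \sqrt{4175 + \frac{1}{22214}} = \sqrt{\frac{92743451}{22214}} = \frac{\sqrt{2060203020514}}{22214}$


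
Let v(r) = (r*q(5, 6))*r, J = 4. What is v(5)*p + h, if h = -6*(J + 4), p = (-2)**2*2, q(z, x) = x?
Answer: 1152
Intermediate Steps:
p = 8 (p = 4*2 = 8)
v(r) = 6*r**2 (v(r) = (r*6)*r = (6*r)*r = 6*r**2)
h = -48 (h = -6*(4 + 4) = -6*8 = -1*48 = -48)
v(5)*p + h = (6*5**2)*8 - 48 = (6*25)*8 - 48 = 150*8 - 48 = 1200 - 48 = 1152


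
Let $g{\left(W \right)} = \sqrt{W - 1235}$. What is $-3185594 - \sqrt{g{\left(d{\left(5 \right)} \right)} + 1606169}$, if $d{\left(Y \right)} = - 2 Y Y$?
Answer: $-3185594 - \sqrt{1606169 + i \sqrt{1285}} \approx -3.1869 \cdot 10^{6} - 0.014142 i$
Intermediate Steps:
$d{\left(Y \right)} = - 2 Y^{2}$
$g{\left(W \right)} = \sqrt{-1235 + W}$
$-3185594 - \sqrt{g{\left(d{\left(5 \right)} \right)} + 1606169} = -3185594 - \sqrt{\sqrt{-1235 - 2 \cdot 5^{2}} + 1606169} = -3185594 - \sqrt{\sqrt{-1235 - 50} + 1606169} = -3185594 - \sqrt{\sqrt{-1285} + 1606169} = -3185594 - \sqrt{i \sqrt{1285} + 1606169} = -3185594 - \sqrt{1606169 + i \sqrt{1285}}$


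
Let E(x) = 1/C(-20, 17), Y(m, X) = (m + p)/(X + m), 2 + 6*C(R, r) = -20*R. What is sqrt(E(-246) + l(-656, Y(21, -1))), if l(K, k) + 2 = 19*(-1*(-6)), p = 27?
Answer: sqrt(4435909)/199 ≈ 10.584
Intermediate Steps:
C(R, r) = -1/3 - 10*R/3 (C(R, r) = -1/3 + (-20*R)/6 = -1/3 - 10*R/3)
Y(m, X) = (27 + m)/(X + m) (Y(m, X) = (m + 27)/(X + m) = (27 + m)/(X + m))
l(K, k) = 112 (l(K, k) = -2 + 19*(-1*(-6)) = -2 + 19*6 = -2 + 114 = 112)
E(x) = 3/199 (E(x) = 1/(-1/3 - 10/3*(-20)) = 1/(-1/3 + 200/3) = 1/(199/3) = 3/199)
sqrt(E(-246) + l(-656, Y(21, -1))) = sqrt(3/199 + 112) = sqrt(22291/199) = sqrt(4435909)/199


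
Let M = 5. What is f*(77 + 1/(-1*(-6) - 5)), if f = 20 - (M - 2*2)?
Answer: 1482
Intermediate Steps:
f = 19 (f = 20 - (5 - 2*2) = 20 - (5 - 4) = 20 - 1*1 = 20 - 1 = 19)
f*(77 + 1/(-1*(-6) - 5)) = 19*(77 + 1/(-1*(-6) - 5)) = 19*(77 + 1/(6 - 5)) = 19*(77 + 1/1) = 19*(77 + 1) = 19*78 = 1482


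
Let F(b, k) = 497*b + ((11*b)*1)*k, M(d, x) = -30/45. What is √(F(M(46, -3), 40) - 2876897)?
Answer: I*√25897695/3 ≈ 1696.3*I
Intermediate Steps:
M(d, x) = -⅔ (M(d, x) = -30*1/45 = -⅔)
F(b, k) = 497*b + 11*b*k (F(b, k) = 497*b + (11*b)*k = 497*b + 11*b*k)
√(F(M(46, -3), 40) - 2876897) = √(-2*(497 + 11*40)/3 - 2876897) = √(-2*(497 + 440)/3 - 2876897) = √(-⅔*937 - 2876897) = √(-1874/3 - 2876897) = √(-8632565/3) = I*√25897695/3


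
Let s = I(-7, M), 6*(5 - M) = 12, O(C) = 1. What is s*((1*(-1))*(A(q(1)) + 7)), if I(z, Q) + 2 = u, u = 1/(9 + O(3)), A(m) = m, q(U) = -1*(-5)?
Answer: 114/5 ≈ 22.800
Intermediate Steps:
q(U) = 5
M = 3 (M = 5 - 1/6*12 = 5 - 2 = 3)
u = 1/10 (u = 1/(9 + 1) = 1/10 ≈ 0.10000)
I(z, Q) = -19/10 (I(z, Q) = -2 + 1/10 = -19/10)
s = -19/10 ≈ -1.9000
s*((1*(-1))*(A(q(1)) + 7)) = -19*1*(-1)*(5 + 7)/10 = -(-19)*12/10 = -19/10*(-12) = 114/5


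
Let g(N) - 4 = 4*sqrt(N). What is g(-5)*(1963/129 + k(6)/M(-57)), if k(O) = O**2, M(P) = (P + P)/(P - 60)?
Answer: 511420/2451 + 511420*I*sqrt(5)/2451 ≈ 208.66 + 466.57*I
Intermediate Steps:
M(P) = 2*P/(-60 + P) (M(P) = (2*P)/(-60 + P) = 2*P/(-60 + P))
g(N) = 4 + 4*sqrt(N)
g(-5)*(1963/129 + k(6)/M(-57)) = (4 + 4*sqrt(-5))*(1963/129 + 6**2/((2*(-57)/(-60 - 57)))) = (4 + 4*(I*sqrt(5)))*(1963*(1/129) + 36/((2*(-57)/(-117)))) = (4 + 4*I*sqrt(5))*(1963/129 + 36/((2*(-57)*(-1/117)))) = (4 + 4*I*sqrt(5))*(1963/129 + 36/(38/39)) = (4 + 4*I*sqrt(5))*(1963/129 + 36*(39/38)) = (4 + 4*I*sqrt(5))*(1963/129 + 702/19) = (4 + 4*I*sqrt(5))*(127855/2451) = 511420/2451 + 511420*I*sqrt(5)/2451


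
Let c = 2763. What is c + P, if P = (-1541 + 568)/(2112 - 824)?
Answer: 508253/184 ≈ 2762.2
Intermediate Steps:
P = -139/184 (P = -973/1288 = -973*1/1288 = -139/184 ≈ -0.75543)
c + P = 2763 - 139/184 = 508253/184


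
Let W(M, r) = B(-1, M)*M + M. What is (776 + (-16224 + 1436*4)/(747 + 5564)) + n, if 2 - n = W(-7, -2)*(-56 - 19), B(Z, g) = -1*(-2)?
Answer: -5040347/6311 ≈ -798.66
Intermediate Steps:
B(Z, g) = 2
W(M, r) = 3*M (W(M, r) = 2*M + M = 3*M)
n = -1573 (n = 2 - 3*(-7)*(-56 - 19) = 2 - (-21)*(-75) = 2 - 1*1575 = 2 - 1575 = -1573)
(776 + (-16224 + 1436*4)/(747 + 5564)) + n = (776 + (-16224 + 1436*4)/(747 + 5564)) - 1573 = (776 + (-16224 + 5744)/6311) - 1573 = (776 - 10480*1/6311) - 1573 = (776 - 10480/6311) - 1573 = 4886856/6311 - 1573 = -5040347/6311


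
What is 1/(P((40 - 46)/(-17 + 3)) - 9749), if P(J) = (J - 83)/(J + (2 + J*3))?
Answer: -13/127026 ≈ -0.00010234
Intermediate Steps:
P(J) = (-83 + J)/(2 + 4*J) (P(J) = (-83 + J)/(J + (2 + 3*J)) = (-83 + J)/(2 + 4*J))
1/(P((40 - 46)/(-17 + 3)) - 9749) = 1/((-83 + (40 - 46)/(-17 + 3))/(2*(1 + 2*((40 - 46)/(-17 + 3)))) - 9749) = 1/((-83 - 6/(-14))/(2*(1 + 2*(-6/(-14)))) - 9749) = 1/((-83 - 6*(-1/14))/(2*(1 + 2*(-6*(-1/14)))) - 9749) = 1/((-83 + 3/7)/(2*(1 + 2*(3/7))) - 9749) = 1/((1/2)*(-578/7)/(1 + 6/7) - 9749) = 1/((1/2)*(-578/7)/(13/7) - 9749) = 1/((1/2)*(7/13)*(-578/7) - 9749) = 1/(-289/13 - 9749) = 1/(-127026/13) = -13/127026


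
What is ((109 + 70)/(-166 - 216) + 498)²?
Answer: 36121663249/145924 ≈ 2.4754e+5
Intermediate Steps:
((109 + 70)/(-166 - 216) + 498)² = (179/(-382) + 498)² = (179*(-1/382) + 498)² = (-179/382 + 498)² = (190057/382)² = 36121663249/145924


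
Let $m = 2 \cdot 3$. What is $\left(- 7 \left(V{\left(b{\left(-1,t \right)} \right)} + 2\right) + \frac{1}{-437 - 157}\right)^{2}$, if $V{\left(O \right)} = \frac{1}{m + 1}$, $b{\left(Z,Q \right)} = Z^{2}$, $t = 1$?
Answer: $\frac{79405921}{352836} \approx 225.05$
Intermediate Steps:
$m = 6$
$V{\left(O \right)} = \frac{1}{7}$ ($V{\left(O \right)} = \frac{1}{6 + 1} = \frac{1}{7}$)
$\left(- 7 \left(V{\left(b{\left(-1,t \right)} \right)} + 2\right) + \frac{1}{-437 - 157}\right)^{2} = \left(- 7 \left(\frac{1}{7} + 2\right) + \frac{1}{-437 - 157}\right)^{2} = \left(\left(-7\right) \frac{15}{7} + \frac{1}{-594}\right)^{2} = \left(-15 - \frac{1}{594}\right)^{2} = \left(- \frac{8911}{594}\right)^{2} = \frac{79405921}{352836}$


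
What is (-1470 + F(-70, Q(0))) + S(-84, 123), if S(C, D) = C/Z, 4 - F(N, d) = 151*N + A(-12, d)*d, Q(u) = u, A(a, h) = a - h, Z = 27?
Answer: 81908/9 ≈ 9100.9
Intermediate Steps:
F(N, d) = 4 - 151*N - d*(-12 - d) (F(N, d) = 4 - (151*N + (-12 - d)*d) = 4 - (151*N + d*(-12 - d)) = 4 + (-151*N - d*(-12 - d)) = 4 - 151*N - d*(-12 - d))
S(C, D) = C/27
(-1470 + F(-70, Q(0))) + S(-84, 123) = (-1470 + (4 - 151*(-70) + 0*(12 + 0))) + (1/27)*(-84) = (-1470 + (4 + 10570 + 0*12)) - 28/9 = (-1470 + (4 + 10570 + 0)) - 28/9 = (-1470 + 10574) - 28/9 = 9104 - 28/9 = 81908/9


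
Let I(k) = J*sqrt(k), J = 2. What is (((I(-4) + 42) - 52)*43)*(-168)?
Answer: 72240 - 28896*I ≈ 72240.0 - 28896.0*I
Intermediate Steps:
I(k) = 2*sqrt(k)
(((I(-4) + 42) - 52)*43)*(-168) = (((2*sqrt(-4) + 42) - 52)*43)*(-168) = (((2*(2*I) + 42) - 52)*43)*(-168) = (((4*I + 42) - 52)*43)*(-168) = (((42 + 4*I) - 52)*43)*(-168) = ((-10 + 4*I)*43)*(-168) = (-430 + 172*I)*(-168) = 72240 - 28896*I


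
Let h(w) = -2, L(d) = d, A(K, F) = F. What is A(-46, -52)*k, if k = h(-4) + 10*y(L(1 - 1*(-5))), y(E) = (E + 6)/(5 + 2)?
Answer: -5512/7 ≈ -787.43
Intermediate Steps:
y(E) = 6/7 + E/7 (y(E) = (6 + E)/7 = (6 + E)*(⅐) = 6/7 + E/7)
k = 106/7 (k = -2 + 10*(6/7 + (1 - 1*(-5))/7) = -2 + 10*(6/7 + (1 + 5)/7) = -2 + 10*(6/7 + (⅐)*6) = -2 + 10*(6/7 + 6/7) = -2 + 10*(12/7) = -2 + 120/7 = 106/7 ≈ 15.143)
A(-46, -52)*k = -52*106/7 = -5512/7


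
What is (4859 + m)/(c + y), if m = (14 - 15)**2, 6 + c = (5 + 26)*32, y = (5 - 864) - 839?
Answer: -1215/178 ≈ -6.8258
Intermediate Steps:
y = -1698 (y = -859 - 839 = -1698)
c = 986 (c = -6 + (5 + 26)*32 = -6 + 31*32 = -6 + 992 = 986)
m = 1 (m = (-1)**2 = 1)
(4859 + m)/(c + y) = (4859 + 1)/(986 - 1698) = 4860/(-712) = 4860*(-1/712) = -1215/178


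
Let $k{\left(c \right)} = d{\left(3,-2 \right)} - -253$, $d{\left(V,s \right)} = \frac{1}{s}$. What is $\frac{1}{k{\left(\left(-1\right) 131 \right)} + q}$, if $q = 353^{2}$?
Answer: $\frac{2}{249723} \approx 8.0089 \cdot 10^{-6}$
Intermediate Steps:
$q = 124609$
$k{\left(c \right)} = \frac{505}{2}$ ($k{\left(c \right)} = \frac{1}{-2} - -253 = - \frac{1}{2} + 253 = \frac{505}{2}$)
$\frac{1}{k{\left(\left(-1\right) 131 \right)} + q} = \frac{1}{\frac{505}{2} + 124609} = \frac{1}{\frac{249723}{2}} = \frac{2}{249723}$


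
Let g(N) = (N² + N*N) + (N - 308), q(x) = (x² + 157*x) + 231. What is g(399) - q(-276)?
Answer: 285418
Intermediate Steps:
q(x) = 231 + x² + 157*x
g(N) = -308 + N + 2*N² (g(N) = (N² + N²) + (-308 + N) = 2*N² + (-308 + N) = -308 + N + 2*N²)
g(399) - q(-276) = (-308 + 399 + 2*399²) - (231 + (-276)² + 157*(-276)) = (-308 + 399 + 2*159201) - (231 + 76176 - 43332) = (-308 + 399 + 318402) - 1*33075 = 318493 - 33075 = 285418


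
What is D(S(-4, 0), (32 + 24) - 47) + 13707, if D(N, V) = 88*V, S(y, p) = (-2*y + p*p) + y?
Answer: 14499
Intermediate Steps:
S(y, p) = p² - y (S(y, p) = (-2*y + p²) + y = (p² - 2*y) + y = p² - y)
D(S(-4, 0), (32 + 24) - 47) + 13707 = 88*((32 + 24) - 47) + 13707 = 88*(56 - 47) + 13707 = 88*9 + 13707 = 792 + 13707 = 14499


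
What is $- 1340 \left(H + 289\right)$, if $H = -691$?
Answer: $538680$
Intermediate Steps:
$- 1340 \left(H + 289\right) = - 1340 \left(-691 + 289\right) = \left(-1340\right) \left(-402\right) = 538680$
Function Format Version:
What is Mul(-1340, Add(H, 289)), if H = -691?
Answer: 538680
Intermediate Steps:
Mul(-1340, Add(H, 289)) = Mul(-1340, Add(-691, 289)) = Mul(-1340, -402) = 538680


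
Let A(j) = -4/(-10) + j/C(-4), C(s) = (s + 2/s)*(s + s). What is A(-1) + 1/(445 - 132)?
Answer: 21151/56340 ≈ 0.37542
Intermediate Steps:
C(s) = 2*s*(s + 2/s) (C(s) = (s + 2/s)*(2*s) = 2*s*(s + 2/s))
A(j) = 2/5 + j/36 (A(j) = -4/(-10) + j/(4 + 2*(-4)**2) = -4*(-1/10) + j/(4 + 2*16) = 2/5 + j/(4 + 32) = 2/5 + j/36)
A(-1) + 1/(445 - 132) = (2/5 + (1/36)*(-1)) + 1/(445 - 132) = (2/5 - 1/36) + 1/313 = 67/180 + 1/313 = 21151/56340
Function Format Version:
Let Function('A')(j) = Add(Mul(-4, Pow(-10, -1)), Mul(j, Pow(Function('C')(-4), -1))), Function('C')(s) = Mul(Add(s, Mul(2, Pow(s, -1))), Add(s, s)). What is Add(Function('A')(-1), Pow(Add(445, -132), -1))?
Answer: Rational(21151, 56340) ≈ 0.37542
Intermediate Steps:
Function('C')(s) = Mul(2, s, Add(s, Mul(2, Pow(s, -1)))) (Function('C')(s) = Mul(Add(s, Mul(2, Pow(s, -1))), Mul(2, s)) = Mul(2, s, Add(s, Mul(2, Pow(s, -1)))))
Function('A')(j) = Add(Rational(2, 5), Mul(Rational(1, 36), j)) (Function('A')(j) = Add(Mul(-4, Pow(-10, -1)), Mul(j, Pow(Add(4, Mul(2, Pow(-4, 2))), -1))) = Add(Mul(-4, Rational(-1, 10)), Mul(j, Pow(Add(4, Mul(2, 16)), -1))) = Add(Rational(2, 5), Mul(j, Pow(Add(4, 32), -1))) = Add(Rational(2, 5), Mul(j, Pow(36, -1))) = Add(Rational(2, 5), Mul(j, Rational(1, 36))) = Add(Rational(2, 5), Mul(Rational(1, 36), j)))
Add(Function('A')(-1), Pow(Add(445, -132), -1)) = Add(Add(Rational(2, 5), Mul(Rational(1, 36), -1)), Pow(Add(445, -132), -1)) = Add(Add(Rational(2, 5), Rational(-1, 36)), Pow(313, -1)) = Add(Rational(67, 180), Rational(1, 313)) = Rational(21151, 56340)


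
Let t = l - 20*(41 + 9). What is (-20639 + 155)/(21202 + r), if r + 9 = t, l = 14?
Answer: -20484/20207 ≈ -1.0137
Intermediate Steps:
t = -986 (t = 14 - 20*(41 + 9) = 14 - 20*50 = 14 - 1000 = -986)
r = -995 (r = -9 - 986 = -995)
(-20639 + 155)/(21202 + r) = (-20639 + 155)/(21202 - 995) = -20484/20207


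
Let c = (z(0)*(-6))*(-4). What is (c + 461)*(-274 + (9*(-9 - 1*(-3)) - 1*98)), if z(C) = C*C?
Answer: -196386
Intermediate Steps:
z(C) = C²
c = 0 (c = (0²*(-6))*(-4) = (0*(-6))*(-4) = 0*(-4) = 0)
(c + 461)*(-274 + (9*(-9 - 1*(-3)) - 1*98)) = (0 + 461)*(-274 + (9*(-9 - 1*(-3)) - 1*98)) = 461*(-274 + (9*(-9 + 3) - 98)) = 461*(-274 + (9*(-6) - 98)) = 461*(-274 + (-54 - 98)) = 461*(-274 - 152) = 461*(-426) = -196386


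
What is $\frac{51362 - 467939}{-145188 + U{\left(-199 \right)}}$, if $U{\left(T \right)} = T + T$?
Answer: $\frac{59511}{20798} \approx 2.8614$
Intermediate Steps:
$U{\left(T \right)} = 2 T$
$\frac{51362 - 467939}{-145188 + U{\left(-199 \right)}} = \frac{51362 - 467939}{-145188 + 2 \left(-199\right)} = - \frac{416577}{-145188 - 398} = - \frac{416577}{-145586} = \left(-416577\right) \left(- \frac{1}{145586}\right) = \frac{59511}{20798}$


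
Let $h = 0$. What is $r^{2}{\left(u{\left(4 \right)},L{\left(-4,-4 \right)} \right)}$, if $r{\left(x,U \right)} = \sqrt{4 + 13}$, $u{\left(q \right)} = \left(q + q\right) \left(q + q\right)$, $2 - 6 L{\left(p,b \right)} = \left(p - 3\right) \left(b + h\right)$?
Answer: $17$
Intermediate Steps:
$L{\left(p,b \right)} = \frac{1}{3} - \frac{b \left(-3 + p\right)}{6}$ ($L{\left(p,b \right)} = \frac{1}{3} - \frac{\left(p - 3\right) \left(b + 0\right)}{6} = \frac{1}{3} - \frac{\left(-3 + p\right) b}{6} = \frac{1}{3} - \frac{b \left(-3 + p\right)}{6}$)
$u{\left(q \right)} = 4 q^{2}$ ($u{\left(q \right)} = 2 q 2 q = 4 q^{2}$)
$r{\left(x,U \right)} = \sqrt{17}$
$r^{2}{\left(u{\left(4 \right)},L{\left(-4,-4 \right)} \right)} = \left(\sqrt{17}\right)^{2} = 17$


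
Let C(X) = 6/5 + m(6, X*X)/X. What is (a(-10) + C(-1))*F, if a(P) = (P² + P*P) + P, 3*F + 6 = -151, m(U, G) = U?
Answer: -145382/15 ≈ -9692.1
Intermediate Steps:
C(X) = 6/5 + 6/X
F = -157/3 (F = -2 + (⅓)*(-151) = -2 - 151/3 = -157/3 ≈ -52.333)
a(P) = P + 2*P² (a(P) = (P² + P²) + P = 2*P² + P = P + 2*P²)
(a(-10) + C(-1))*F = (-10*(1 + 2*(-10)) + (6/5 + 6/(-1)))*(-157/3) = (-10*(1 - 20) + (6/5 + 6*(-1)))*(-157/3) = (-10*(-19) + (6/5 - 6))*(-157/3) = (190 - 24/5)*(-157/3) = (926/5)*(-157/3) = -145382/15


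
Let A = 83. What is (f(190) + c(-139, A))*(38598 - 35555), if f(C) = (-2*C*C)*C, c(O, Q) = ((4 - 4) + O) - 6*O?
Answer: -41741759115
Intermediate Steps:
c(O, Q) = -5*O (c(O, Q) = (0 + O) - 6*O = O - 6*O = -5*O)
f(C) = -2*C³ (f(C) = (-2*C²)*C = -2*C³)
(f(190) + c(-139, A))*(38598 - 35555) = (-2*190³ - 5*(-139))*(38598 - 35555) = (-2*6859000 + 695)*3043 = (-13718000 + 695)*3043 = -13717305*3043 = -41741759115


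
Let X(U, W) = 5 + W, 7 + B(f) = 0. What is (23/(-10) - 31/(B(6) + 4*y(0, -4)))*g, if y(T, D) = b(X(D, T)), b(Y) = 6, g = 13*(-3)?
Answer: 27339/170 ≈ 160.82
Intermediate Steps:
g = -39
B(f) = -7 (B(f) = -7 + 0 = -7)
y(T, D) = 6
(23/(-10) - 31/(B(6) + 4*y(0, -4)))*g = (23/(-10) - 31/(-7 + 4*6))*(-39) = (23*(-⅒) - 31/(-7 + 24))*(-39) = (-23/10 - 31/17)*(-39) = -701/170*(-39) = 27339/170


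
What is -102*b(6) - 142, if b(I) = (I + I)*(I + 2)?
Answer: -9934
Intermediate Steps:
b(I) = 2*I*(2 + I) (b(I) = (2*I)*(2 + I) = 2*I*(2 + I))
-102*b(6) - 142 = -204*6*(2 + 6) - 142 = -204*6*8 - 142 = -102*96 - 142 = -9792 - 142 = -9934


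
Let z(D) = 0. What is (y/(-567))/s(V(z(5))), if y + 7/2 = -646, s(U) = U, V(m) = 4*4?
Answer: 433/6048 ≈ 0.071594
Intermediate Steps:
V(m) = 16
y = -1299/2 (y = -7/2 - 646 = -1299/2 ≈ -649.50)
(y/(-567))/s(V(z(5))) = -1299/2/(-567)/16 = -1299/2*(-1/567)*(1/16) = (433/378)*(1/16) = 433/6048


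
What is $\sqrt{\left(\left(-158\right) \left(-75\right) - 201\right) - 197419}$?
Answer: $i \sqrt{185770} \approx 431.01 i$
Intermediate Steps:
$\sqrt{\left(\left(-158\right) \left(-75\right) - 201\right) - 197419} = \sqrt{\left(11850 - 201\right) - 197419} = \sqrt{11649 - 197419} = \sqrt{-185770} = i \sqrt{185770}$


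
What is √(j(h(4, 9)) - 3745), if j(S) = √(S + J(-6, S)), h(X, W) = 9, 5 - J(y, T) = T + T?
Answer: √(-3745 + 2*I) ≈ 0.0163 + 61.196*I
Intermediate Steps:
J(y, T) = 5 - 2*T (J(y, T) = 5 - (T + T) = 5 - 2*T)
j(S) = √(5 - S) (j(S) = √(S + (5 - 2*S)) = √(5 - S))
√(j(h(4, 9)) - 3745) = √(√(5 - 1*9) - 3745) = √(√(5 - 9) - 3745) = √(√(-4) - 3745) = √(2*I - 3745) = √(-3745 + 2*I)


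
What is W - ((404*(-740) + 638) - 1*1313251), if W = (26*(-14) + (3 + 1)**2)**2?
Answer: 1732677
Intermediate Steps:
W = 121104 (W = (-364 + 4**2)**2 = (-364 + 16)**2 = (-348)**2 = 121104)
W - ((404*(-740) + 638) - 1*1313251) = 121104 - ((404*(-740) + 638) - 1*1313251) = 121104 - ((-298960 + 638) - 1313251) = 121104 - (-298322 - 1313251) = 121104 - 1*(-1611573) = 121104 + 1611573 = 1732677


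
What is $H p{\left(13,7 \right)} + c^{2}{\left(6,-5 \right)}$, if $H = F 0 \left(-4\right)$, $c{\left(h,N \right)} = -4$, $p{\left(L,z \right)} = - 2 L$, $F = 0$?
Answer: $16$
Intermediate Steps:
$H = 0$ ($H = 0 \cdot 0 \left(-4\right) = 0 \left(-4\right) = 0$)
$H p{\left(13,7 \right)} + c^{2}{\left(6,-5 \right)} = 0 \left(\left(-2\right) 13\right) + \left(-4\right)^{2} = 0 \left(-26\right) + 16 = 0 + 16 = 16$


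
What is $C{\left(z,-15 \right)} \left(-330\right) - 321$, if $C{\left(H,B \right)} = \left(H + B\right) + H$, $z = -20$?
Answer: $17829$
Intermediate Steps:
$C{\left(H,B \right)} = B + 2 H$ ($C{\left(H,B \right)} = \left(B + H\right) + H = B + 2 H$)
$C{\left(z,-15 \right)} \left(-330\right) - 321 = \left(-15 + 2 \left(-20\right)\right) \left(-330\right) - 321 = \left(-15 - 40\right) \left(-330\right) - 321 = \left(-55\right) \left(-330\right) - 321 = 18150 - 321 = 17829$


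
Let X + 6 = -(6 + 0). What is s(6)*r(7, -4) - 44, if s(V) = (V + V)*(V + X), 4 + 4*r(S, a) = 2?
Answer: -8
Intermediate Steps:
r(S, a) = -½ (r(S, a) = -1 + (¼)*2 = -1 + ½ = -½)
X = -12 (X = -6 - (6 + 0) = -6 - 1*6 = -6 - 6 = -12)
s(V) = 2*V*(-12 + V) (s(V) = (V + V)*(V - 12) = (2*V)*(-12 + V) = 2*V*(-12 + V))
s(6)*r(7, -4) - 44 = (2*6*(-12 + 6))*(-½) - 44 = (2*6*(-6))*(-½) - 44 = -72*(-½) - 44 = 36 - 44 = -8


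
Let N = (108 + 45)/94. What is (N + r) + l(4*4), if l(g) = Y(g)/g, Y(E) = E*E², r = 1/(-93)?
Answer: 2252087/8742 ≈ 257.62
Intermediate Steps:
r = -1/93 ≈ -0.010753
N = 153/94 (N = 153*(1/94) = 153/94 ≈ 1.6277)
Y(E) = E³
l(g) = g² (l(g) = g³/g = g²)
(N + r) + l(4*4) = (153/94 - 1/93) + (4*4)² = 14135/8742 + 16² = 14135/8742 + 256 = 2252087/8742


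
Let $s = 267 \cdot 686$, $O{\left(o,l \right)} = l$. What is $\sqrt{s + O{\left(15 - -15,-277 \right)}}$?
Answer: $\sqrt{182885} \approx 427.65$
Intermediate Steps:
$s = 183162$
$\sqrt{s + O{\left(15 - -15,-277 \right)}} = \sqrt{183162 - 277} = \sqrt{182885}$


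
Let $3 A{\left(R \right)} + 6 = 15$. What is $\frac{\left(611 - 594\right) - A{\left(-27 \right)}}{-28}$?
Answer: $- \frac{1}{2} \approx -0.5$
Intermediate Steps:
$A{\left(R \right)} = 3$ ($A{\left(R \right)} = -2 + \frac{1}{3} \cdot 15 = -2 + 5 = 3$)
$\frac{\left(611 - 594\right) - A{\left(-27 \right)}}{-28} = \frac{\left(611 - 594\right) - 3}{-28} = - \frac{\left(611 - 594\right) - 3}{28} = - \frac{17 - 3}{28} = \left(- \frac{1}{28}\right) 14 = - \frac{1}{2}$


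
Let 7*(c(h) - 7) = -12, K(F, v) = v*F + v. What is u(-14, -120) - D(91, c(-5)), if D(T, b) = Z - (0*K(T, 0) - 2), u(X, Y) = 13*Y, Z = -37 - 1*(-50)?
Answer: -1575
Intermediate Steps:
K(F, v) = v + F*v (K(F, v) = F*v + v = v + F*v)
c(h) = 37/7 (c(h) = 7 + (⅐)*(-12) = 7 - 12/7 = 37/7)
Z = 13 (Z = -37 + 50 = 13)
D(T, b) = 15 (D(T, b) = 13 - (0*(0*(1 + T)) - 2) = 13 - (0*0 - 2) = 13 - (0 - 2) = 13 - 1*(-2) = 13 + 2 = 15)
u(-14, -120) - D(91, c(-5)) = 13*(-120) - 1*15 = -1560 - 15 = -1575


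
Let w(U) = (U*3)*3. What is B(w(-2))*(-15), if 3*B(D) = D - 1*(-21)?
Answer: -15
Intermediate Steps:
w(U) = 9*U (w(U) = (3*U)*3 = 9*U)
B(D) = 7 + D/3 (B(D) = (D - 1*(-21))/3 = (D + 21)/3 = (21 + D)/3 = 7 + D/3)
B(w(-2))*(-15) = (7 + (9*(-2))/3)*(-15) = (7 + (⅓)*(-18))*(-15) = (7 - 6)*(-15) = 1*(-15) = -15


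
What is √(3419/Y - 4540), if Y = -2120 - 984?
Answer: I*√2734542326/776 ≈ 67.388*I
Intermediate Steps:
Y = -3104
√(3419/Y - 4540) = √(3419/(-3104) - 4540) = √(3419*(-1/3104) - 4540) = √(-3419/3104 - 4540) = √(-14095579/3104) = I*√2734542326/776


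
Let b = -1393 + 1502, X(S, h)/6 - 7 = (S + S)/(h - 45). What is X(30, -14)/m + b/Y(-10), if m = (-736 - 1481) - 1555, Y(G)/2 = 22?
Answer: 6041135/2448028 ≈ 2.4678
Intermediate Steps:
X(S, h) = 42 + 12*S/(-45 + h) (X(S, h) = 42 + 6*((S + S)/(h - 45)) = 42 + 6*((2*S)/(-45 + h)) = 42 + 6*(2*S/(-45 + h)) = 42 + 12*S/(-45 + h))
Y(G) = 44 (Y(G) = 2*22 = 44)
b = 109
m = -3772 (m = -2217 - 1555 = -3772)
X(30, -14)/m + b/Y(-10) = (6*(-315 + 2*30 + 7*(-14))/(-45 - 14))/(-3772) + 109/44 = (6*(-315 + 60 - 98)/(-59))*(-1/3772) + 109*(1/44) = (6*(-1/59)*(-353))*(-1/3772) + 109/44 = (2118/59)*(-1/3772) + 109/44 = -1059/111274 + 109/44 = 6041135/2448028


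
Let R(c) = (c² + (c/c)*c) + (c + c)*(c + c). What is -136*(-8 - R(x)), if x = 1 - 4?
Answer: 6800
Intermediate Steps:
x = -3
R(c) = c + 5*c² (R(c) = (c² + 1*c) + (2*c)*(2*c) = (c² + c) + 4*c² = (c + c²) + 4*c² = c + 5*c²)
-136*(-8 - R(x)) = -136*(-8 - (-3)*(1 + 5*(-3))) = -136*(-8 - (-3)*(1 - 15)) = -136*(-8 - (-3)*(-14)) = -136*(-8 - 1*42) = -136*(-8 - 42) = -136*(-50) = 6800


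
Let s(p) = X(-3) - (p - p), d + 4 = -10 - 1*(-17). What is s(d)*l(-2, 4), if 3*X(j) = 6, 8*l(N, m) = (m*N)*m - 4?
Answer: -9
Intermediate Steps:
l(N, m) = -½ + N*m²/8 (l(N, m) = ((m*N)*m - 4)/8 = ((N*m)*m - 4)/8 = (N*m² - 4)/8 = (-4 + N*m²)/8 = -½ + N*m²/8)
X(j) = 2 (X(j) = (⅓)*6 = 2)
d = 3 (d = -4 + (-10 - 1*(-17)) = -4 + (-10 + 17) = -4 + 7 = 3)
s(p) = 2 (s(p) = 2 - (p - p) = 2 - 1*0 = 2 + 0 = 2)
s(d)*l(-2, 4) = 2*(-½ + (⅛)*(-2)*4²) = 2*(-½ + (⅛)*(-2)*16) = 2*(-½ - 4) = 2*(-9/2) = -9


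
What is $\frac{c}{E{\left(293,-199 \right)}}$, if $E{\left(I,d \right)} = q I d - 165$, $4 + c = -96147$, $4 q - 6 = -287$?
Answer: $- \frac{384604}{16383607} \approx -0.023475$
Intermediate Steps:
$q = - \frac{281}{4}$ ($q = \frac{3}{2} + \frac{1}{4} \left(-287\right) = \frac{3}{2} - \frac{287}{4} = - \frac{281}{4} \approx -70.25$)
$c = -96151$ ($c = -4 - 96147 = -96151$)
$E{\left(I,d \right)} = -165 - \frac{281 I d}{4}$ ($E{\left(I,d \right)} = - \frac{281 I}{4} d - 165 = - \frac{281 I d}{4} - 165 = -165 - \frac{281 I d}{4}$)
$\frac{c}{E{\left(293,-199 \right)}} = - \frac{96151}{-165 - \frac{82333}{4} \left(-199\right)} = - \frac{96151}{-165 + \frac{16384267}{4}} = - \frac{96151}{\frac{16383607}{4}} = \left(-96151\right) \frac{4}{16383607} = - \frac{384604}{16383607}$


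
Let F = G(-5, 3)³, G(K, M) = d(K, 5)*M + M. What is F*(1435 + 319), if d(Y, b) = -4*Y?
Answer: 438582438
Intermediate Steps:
G(K, M) = M - 4*K*M (G(K, M) = (-4*K)*M + M = -4*K*M + M = M - 4*K*M)
F = 250047 (F = (3*(1 - 4*(-5)))³ = (3*(1 + 20))³ = (3*21)³ = 63³ = 250047)
F*(1435 + 319) = 250047*(1435 + 319) = 250047*1754 = 438582438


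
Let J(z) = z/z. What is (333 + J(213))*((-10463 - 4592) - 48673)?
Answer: -21285152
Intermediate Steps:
J(z) = 1
(333 + J(213))*((-10463 - 4592) - 48673) = (333 + 1)*((-10463 - 4592) - 48673) = 334*(-15055 - 48673) = 334*(-63728) = -21285152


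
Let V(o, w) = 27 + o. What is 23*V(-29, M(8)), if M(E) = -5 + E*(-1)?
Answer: -46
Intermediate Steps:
M(E) = -5 - E
23*V(-29, M(8)) = 23*(27 - 29) = 23*(-2) = -46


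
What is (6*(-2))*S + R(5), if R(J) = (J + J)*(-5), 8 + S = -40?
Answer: 526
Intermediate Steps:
S = -48 (S = -8 - 40 = -48)
R(J) = -10*J (R(J) = (2*J)*(-5) = -10*J)
(6*(-2))*S + R(5) = (6*(-2))*(-48) - 10*5 = -12*(-48) - 50 = 576 - 50 = 526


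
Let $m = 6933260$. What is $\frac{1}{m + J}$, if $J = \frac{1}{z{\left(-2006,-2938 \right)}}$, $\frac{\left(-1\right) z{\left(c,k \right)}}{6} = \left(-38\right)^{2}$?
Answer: $\frac{8664}{60069764639} \approx 1.4423 \cdot 10^{-7}$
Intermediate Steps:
$z{\left(c,k \right)} = -8664$ ($z{\left(c,k \right)} = - 6 \left(-38\right)^{2} = \left(-6\right) 1444 = -8664$)
$J = - \frac{1}{8664}$ ($J = \frac{1}{-8664} = - \frac{1}{8664} \approx -0.00011542$)
$\frac{1}{m + J} = \frac{1}{6933260 - \frac{1}{8664}} = \frac{1}{\frac{60069764639}{8664}} = \frac{8664}{60069764639}$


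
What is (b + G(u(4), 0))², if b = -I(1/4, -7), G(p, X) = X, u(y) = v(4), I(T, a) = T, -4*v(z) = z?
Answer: 1/16 ≈ 0.062500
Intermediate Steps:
v(z) = -z/4
u(y) = -1 (u(y) = -¼*4 = -1)
b = -¼ (b = -1/4 = -1*¼ = -¼ ≈ -0.25000)
(b + G(u(4), 0))² = (-¼ + 0)² = (-¼)² = 1/16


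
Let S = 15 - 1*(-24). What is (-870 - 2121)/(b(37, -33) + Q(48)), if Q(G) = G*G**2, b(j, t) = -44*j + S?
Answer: -2991/109003 ≈ -0.027440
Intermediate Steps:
S = 39 (S = 15 + 24 = 39)
b(j, t) = 39 - 44*j (b(j, t) = -44*j + 39 = 39 - 44*j)
Q(G) = G**3
(-870 - 2121)/(b(37, -33) + Q(48)) = (-870 - 2121)/((39 - 44*37) + 48**3) = -2991/((39 - 1628) + 110592) = -2991/(-1589 + 110592) = -2991/109003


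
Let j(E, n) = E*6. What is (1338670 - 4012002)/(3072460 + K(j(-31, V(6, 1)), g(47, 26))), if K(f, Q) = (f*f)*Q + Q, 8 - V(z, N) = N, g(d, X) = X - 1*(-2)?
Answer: -668333/1010294 ≈ -0.66152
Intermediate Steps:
g(d, X) = 2 + X (g(d, X) = X + 2 = 2 + X)
V(z, N) = 8 - N
j(E, n) = 6*E
K(f, Q) = Q + Q*f**2 (K(f, Q) = f**2*Q + Q = Q*f**2 + Q = Q + Q*f**2)
(1338670 - 4012002)/(3072460 + K(j(-31, V(6, 1)), g(47, 26))) = (1338670 - 4012002)/(3072460 + (2 + 26)*(1 + (6*(-31))**2)) = -2673332/(3072460 + 28*(1 + (-186)**2)) = -2673332/(3072460 + 28*(1 + 34596)) = -2673332/(3072460 + 28*34597) = -2673332/(3072460 + 968716) = -2673332/4041176 = -2673332*1/4041176 = -668333/1010294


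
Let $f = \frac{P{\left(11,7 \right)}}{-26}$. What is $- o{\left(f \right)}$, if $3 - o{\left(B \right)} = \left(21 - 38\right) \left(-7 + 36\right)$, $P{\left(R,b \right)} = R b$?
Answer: $-496$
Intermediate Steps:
$f = - \frac{77}{26}$ ($f = \frac{11 \cdot 7}{-26} = 77 \left(- \frac{1}{26}\right) = - \frac{77}{26} \approx -2.9615$)
$o{\left(B \right)} = 496$ ($o{\left(B \right)} = 3 - \left(21 - 38\right) \left(-7 + 36\right) = 3 - \left(-17\right) 29 = 3 - -493 = 3 + 493 = 496$)
$- o{\left(f \right)} = \left(-1\right) 496 = -496$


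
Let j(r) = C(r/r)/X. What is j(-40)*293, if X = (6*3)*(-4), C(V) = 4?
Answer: -293/18 ≈ -16.278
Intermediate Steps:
X = -72 (X = 18*(-4) = -72)
j(r) = -1/18 (j(r) = 4/(-72) = 4*(-1/72) = -1/18)
j(-40)*293 = -1/18*293 = -293/18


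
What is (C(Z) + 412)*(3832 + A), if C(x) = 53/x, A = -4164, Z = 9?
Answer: -1248652/9 ≈ -1.3874e+5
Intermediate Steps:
(C(Z) + 412)*(3832 + A) = (53/9 + 412)*(3832 - 4164) = (53*(⅑) + 412)*(-332) = (53/9 + 412)*(-332) = (3761/9)*(-332) = -1248652/9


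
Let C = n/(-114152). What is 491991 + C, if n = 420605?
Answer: 56161336027/114152 ≈ 4.9199e+5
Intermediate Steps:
C = -420605/114152 (C = 420605/(-114152) = 420605*(-1/114152) = -420605/114152 ≈ -3.6846)
491991 + C = 491991 - 420605/114152 = 56161336027/114152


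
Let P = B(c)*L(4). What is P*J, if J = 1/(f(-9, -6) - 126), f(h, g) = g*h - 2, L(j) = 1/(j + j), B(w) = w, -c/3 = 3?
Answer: 9/592 ≈ 0.015203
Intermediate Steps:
c = -9 (c = -3*3 = -9)
L(j) = 1/(2*j)
f(h, g) = -2 + g*h
P = -9/8 (P = -9/(2*4) = -9*⅛ = -9/8 ≈ -1.1250)
J = -1/74 (J = 1/((-2 - 6*(-9)) - 126) = 1/((-2 + 54) - 126) = 1/(52 - 126) = 1/(-74) = -1/74 ≈ -0.013514)
P*J = -9/8*(-1/74) = 9/592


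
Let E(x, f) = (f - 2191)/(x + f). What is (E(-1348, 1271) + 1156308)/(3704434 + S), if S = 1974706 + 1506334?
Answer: 44518318/276640749 ≈ 0.16092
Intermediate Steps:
E(x, f) = (-2191 + f)/(f + x)
S = 3481040
(E(-1348, 1271) + 1156308)/(3704434 + S) = ((-2191 + 1271)/(1271 - 1348) + 1156308)/(3704434 + 3481040) = (-920/(-77) + 1156308)/7185474 = (-1/77*(-920) + 1156308)*(1/7185474) = (920/77 + 1156308)*(1/7185474) = (89036636/77)*(1/7185474) = 44518318/276640749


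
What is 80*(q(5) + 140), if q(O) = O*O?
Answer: 13200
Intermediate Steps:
q(O) = O**2
80*(q(5) + 140) = 80*(5**2 + 140) = 80*(25 + 140) = 80*165 = 13200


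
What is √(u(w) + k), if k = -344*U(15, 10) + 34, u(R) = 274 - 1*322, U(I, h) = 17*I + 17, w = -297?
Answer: 3*I*√10398 ≈ 305.91*I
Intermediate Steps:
U(I, h) = 17 + 17*I
u(R) = -48 (u(R) = 274 - 322 = -48)
k = -93534 (k = -344*(17 + 17*15) + 34 = -344*(17 + 255) + 34 = -344*272 + 34 = -93568 + 34 = -93534)
√(u(w) + k) = √(-48 - 93534) = √(-93582) = 3*I*√10398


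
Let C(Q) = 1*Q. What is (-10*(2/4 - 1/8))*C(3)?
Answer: -45/4 ≈ -11.250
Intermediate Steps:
C(Q) = Q
(-10*(2/4 - 1/8))*C(3) = -10*(2/4 - 1/8)*3 = -10*(2*(¼) - 1*⅛)*3 = -10*(½ - ⅛)*3 = -10*3/8*3 = -15/4*3 = -45/4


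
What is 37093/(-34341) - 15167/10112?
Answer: -895934363/347256192 ≈ -2.5800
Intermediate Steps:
37093/(-34341) - 15167/10112 = 37093*(-1/34341) - 15167*1/10112 = -37093/34341 - 15167/10112 = -895934363/347256192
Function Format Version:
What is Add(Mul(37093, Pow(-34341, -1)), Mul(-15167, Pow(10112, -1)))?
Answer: Rational(-895934363, 347256192) ≈ -2.5800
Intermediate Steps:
Add(Mul(37093, Pow(-34341, -1)), Mul(-15167, Pow(10112, -1))) = Add(Mul(37093, Rational(-1, 34341)), Mul(-15167, Rational(1, 10112))) = Add(Rational(-37093, 34341), Rational(-15167, 10112)) = Rational(-895934363, 347256192)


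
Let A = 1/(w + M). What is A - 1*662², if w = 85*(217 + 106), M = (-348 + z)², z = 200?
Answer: -21631285595/49359 ≈ -4.3824e+5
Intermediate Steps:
M = 21904 (M = (-348 + 200)² = (-148)² = 21904)
w = 27455 (w = 85*323 = 27455)
A = 1/49359 (A = 1/(27455 + 21904) = 1/49359 ≈ 2.0260e-5)
A - 1*662² = 1/49359 - 1*662² = 1/49359 - 1*438244 = 1/49359 - 438244 = -21631285595/49359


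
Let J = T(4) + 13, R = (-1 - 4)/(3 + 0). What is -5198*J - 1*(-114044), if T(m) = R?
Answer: 165400/3 ≈ 55133.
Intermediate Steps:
R = -5/3 ≈ -1.6667
T(m) = -5/3
J = 34/3 (J = -5/3 + 13 = 34/3 ≈ 11.333)
-5198*J - 1*(-114044) = -5198*34/3 - 1*(-114044) = -176732/3 + 114044 = 165400/3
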